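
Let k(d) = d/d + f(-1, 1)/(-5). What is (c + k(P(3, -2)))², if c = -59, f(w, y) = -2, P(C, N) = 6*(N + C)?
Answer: 82944/25 ≈ 3317.8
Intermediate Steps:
P(C, N) = 6*C + 6*N (P(C, N) = 6*(C + N) = 6*C + 6*N)
k(d) = 7/5 (k(d) = d/d - 2/(-5) = 1 - 2*(-⅕) = 1 + ⅖ = 7/5)
(c + k(P(3, -2)))² = (-59 + 7/5)² = (-288/5)² = 82944/25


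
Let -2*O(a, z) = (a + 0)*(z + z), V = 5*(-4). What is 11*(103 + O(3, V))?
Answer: 1793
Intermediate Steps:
V = -20
O(a, z) = -a*z (O(a, z) = -(a + 0)*(z + z)/2 = -a*2*z/2 = -a*z)
11*(103 + O(3, V)) = 11*(103 - 1*3*(-20)) = 11*(103 + 60) = 11*163 = 1793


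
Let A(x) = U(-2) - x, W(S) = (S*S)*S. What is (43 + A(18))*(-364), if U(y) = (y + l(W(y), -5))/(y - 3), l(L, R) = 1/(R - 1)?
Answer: -138866/15 ≈ -9257.7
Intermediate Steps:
W(S) = S**3 (W(S) = S**2*S = S**3)
l(L, R) = 1/(-1 + R)
U(y) = (-1/6 + y)/(-3 + y) (U(y) = (y + 1/(-1 - 5))/(y - 3) = (y + 1/(-6))/(-3 + y) = (y - 1/6)/(-3 + y) = (-1/6 + y)/(-3 + y))
A(x) = 13/30 - x (A(x) = (-1/6 - 2)/(-3 - 2) - x = -13/6/(-5) - x = -1/5*(-13/6) - x = 13/30 - x)
(43 + A(18))*(-364) = (43 + (13/30 - 1*18))*(-364) = (43 + (13/30 - 18))*(-364) = (43 - 527/30)*(-364) = (763/30)*(-364) = -138866/15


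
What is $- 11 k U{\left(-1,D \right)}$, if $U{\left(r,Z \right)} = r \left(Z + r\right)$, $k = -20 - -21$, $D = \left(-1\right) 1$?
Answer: $-22$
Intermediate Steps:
$D = -1$
$k = 1$ ($k = -20 + 21 = 1$)
$- 11 k U{\left(-1,D \right)} = \left(-11\right) 1 \left(- (-1 - 1)\right) = - 11 \left(\left(-1\right) \left(-2\right)\right) = \left(-11\right) 2 = -22$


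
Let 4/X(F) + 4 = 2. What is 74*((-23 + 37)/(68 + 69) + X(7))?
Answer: -19240/137 ≈ -140.44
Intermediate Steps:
X(F) = -2 (X(F) = 4/(-4 + 2) = 4/(-2) = 4*(-½) = -2)
74*((-23 + 37)/(68 + 69) + X(7)) = 74*((-23 + 37)/(68 + 69) - 2) = 74*(14/137 - 2) = 74*(-260/137) = -19240/137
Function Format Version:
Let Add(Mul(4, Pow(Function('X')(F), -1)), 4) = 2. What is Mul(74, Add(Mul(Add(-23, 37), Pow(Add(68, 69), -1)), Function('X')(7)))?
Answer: Rational(-19240, 137) ≈ -140.44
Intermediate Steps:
Function('X')(F) = -2 (Function('X')(F) = Mul(4, Pow(Add(-4, 2), -1)) = Mul(4, Pow(-2, -1)) = Mul(4, Rational(-1, 2)) = -2)
Mul(74, Add(Mul(Add(-23, 37), Pow(Add(68, 69), -1)), Function('X')(7))) = Mul(74, Add(Mul(Add(-23, 37), Pow(Add(68, 69), -1)), -2)) = Mul(74, Add(Mul(14, Pow(137, -1)), -2)) = Mul(74, Add(Mul(14, Rational(1, 137)), -2)) = Mul(74, Add(Rational(14, 137), -2)) = Mul(74, Rational(-260, 137)) = Rational(-19240, 137)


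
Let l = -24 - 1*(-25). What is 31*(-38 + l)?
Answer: -1147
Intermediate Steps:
l = 1 (l = -24 + 25 = 1)
31*(-38 + l) = 31*(-38 + 1) = 31*(-37) = -1147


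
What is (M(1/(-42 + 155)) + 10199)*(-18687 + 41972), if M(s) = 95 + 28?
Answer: 240347770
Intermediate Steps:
M(s) = 123
(M(1/(-42 + 155)) + 10199)*(-18687 + 41972) = (123 + 10199)*(-18687 + 41972) = 10322*23285 = 240347770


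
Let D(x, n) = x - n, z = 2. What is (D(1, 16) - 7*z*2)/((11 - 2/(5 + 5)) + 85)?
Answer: -215/479 ≈ -0.44885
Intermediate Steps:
(D(1, 16) - 7*z*2)/((11 - 2/(5 + 5)) + 85) = ((1 - 1*16) - 7*2*2)/((11 - 2/(5 + 5)) + 85) = ((1 - 16) - 14*2)/((11 - 2/10) + 85) = (-15 - 28)/((11 + (⅒)*(-2)) + 85) = -43/((11 - ⅕) + 85) = -43/(54/5 + 85) = -43/479/5 = -43*5/479 = -215/479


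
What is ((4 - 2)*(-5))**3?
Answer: -1000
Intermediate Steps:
((4 - 2)*(-5))**3 = (2*(-5))**3 = (-10)**3 = -1000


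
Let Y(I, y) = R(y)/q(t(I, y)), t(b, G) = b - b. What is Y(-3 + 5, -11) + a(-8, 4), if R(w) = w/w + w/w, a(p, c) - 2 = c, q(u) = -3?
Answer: 16/3 ≈ 5.3333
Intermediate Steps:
t(b, G) = 0
a(p, c) = 2 + c
R(w) = 2 (R(w) = 1 + 1 = 2)
Y(I, y) = -⅔ (Y(I, y) = 2/(-3) = 2*(-⅓) = -⅔)
Y(-3 + 5, -11) + a(-8, 4) = -⅔ + (2 + 4) = -⅔ + 6 = 16/3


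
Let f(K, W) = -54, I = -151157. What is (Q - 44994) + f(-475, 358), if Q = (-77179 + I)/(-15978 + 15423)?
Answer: -8257768/185 ≈ -44637.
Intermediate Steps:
Q = 76112/185 (Q = (-77179 - 151157)/(-15978 + 15423) = -228336/(-555) = -228336*(-1/555) = 76112/185 ≈ 411.42)
(Q - 44994) + f(-475, 358) = (76112/185 - 44994) - 54 = -8247778/185 - 54 = -8257768/185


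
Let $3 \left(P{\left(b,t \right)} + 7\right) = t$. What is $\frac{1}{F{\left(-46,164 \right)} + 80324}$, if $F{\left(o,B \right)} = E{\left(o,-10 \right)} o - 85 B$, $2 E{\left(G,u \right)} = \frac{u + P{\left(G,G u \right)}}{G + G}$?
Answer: $\frac{12}{797017} \approx 1.5056 \cdot 10^{-5}$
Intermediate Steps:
$P{\left(b,t \right)} = -7 + \frac{t}{3}$
$E{\left(G,u \right)} = \frac{-7 + u + \frac{G u}{3}}{4 G}$ ($E{\left(G,u \right)} = \frac{\left(u + \left(-7 + \frac{G u}{3}\right)\right) \frac{1}{G + G}}{2} = \frac{\left(u + \left(-7 + \frac{G u}{3}\right)\right) \frac{1}{2 G}}{2} = \frac{\left(-7 + u + \frac{G u}{3}\right) \frac{1}{2 G}}{2} = \frac{\frac{1}{2} \frac{1}{G} \left(-7 + u + \frac{G u}{3}\right)}{2} = \frac{-7 + u + \frac{G u}{3}}{4 G}$)
$F{\left(o,B \right)} = - \frac{17}{4} - 85 B - \frac{5 o}{6}$ ($F{\left(o,B \right)} = \frac{-21 + 3 \left(-10\right) + o \left(-10\right)}{12 o} o - 85 B = \frac{-21 - 30 - 10 o}{12 o} o - 85 B = \frac{-51 - 10 o}{12 o} o - 85 B = \left(- \frac{17}{4} - \frac{5 o}{6}\right) - 85 B = - \frac{17}{4} - 85 B - \frac{5 o}{6}$)
$\frac{1}{F{\left(-46,164 \right)} + 80324} = \frac{1}{\left(- \frac{17}{4} - 13940 - - \frac{115}{3}\right) + 80324} = \frac{1}{\left(- \frac{17}{4} - 13940 + \frac{115}{3}\right) + 80324} = \frac{1}{- \frac{166871}{12} + 80324} = \frac{1}{\frac{797017}{12}} = \frac{12}{797017}$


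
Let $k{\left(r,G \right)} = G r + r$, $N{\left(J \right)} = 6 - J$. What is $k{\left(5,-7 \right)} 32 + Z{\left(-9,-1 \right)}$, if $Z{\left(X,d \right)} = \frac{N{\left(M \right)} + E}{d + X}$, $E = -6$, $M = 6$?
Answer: $- \frac{4797}{5} \approx -959.4$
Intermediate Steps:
$k{\left(r,G \right)} = r + G r$
$Z{\left(X,d \right)} = - \frac{6}{X + d}$ ($Z{\left(X,d \right)} = \frac{\left(6 - 6\right) - 6}{d + X} = \frac{\left(6 - 6\right) - 6}{X + d} = \frac{0 - 6}{X + d} = - \frac{6}{X + d}$)
$k{\left(5,-7 \right)} 32 + Z{\left(-9,-1 \right)} = 5 \left(1 - 7\right) 32 - \frac{6}{-9 - 1} = 5 \left(-6\right) 32 - \frac{6}{-10} = \left(-30\right) 32 - - \frac{3}{5} = -960 + \frac{3}{5} = - \frac{4797}{5}$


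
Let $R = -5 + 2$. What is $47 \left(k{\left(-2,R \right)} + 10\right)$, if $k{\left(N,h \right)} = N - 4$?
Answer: $188$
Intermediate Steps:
$R = -3$
$k{\left(N,h \right)} = -4 + N$ ($k{\left(N,h \right)} = N - 4 = -4 + N$)
$47 \left(k{\left(-2,R \right)} + 10\right) = 47 \left(\left(-4 - 2\right) + 10\right) = 47 \left(-6 + 10\right) = 47 \cdot 4 = 188$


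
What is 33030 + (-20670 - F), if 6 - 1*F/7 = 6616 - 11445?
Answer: -21485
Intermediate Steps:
F = 33845 (F = 42 - 7*(6616 - 11445) = 42 - 7*(-4829) = 42 + 33803 = 33845)
33030 + (-20670 - F) = 33030 + (-20670 - 1*33845) = 33030 + (-20670 - 33845) = 33030 - 54515 = -21485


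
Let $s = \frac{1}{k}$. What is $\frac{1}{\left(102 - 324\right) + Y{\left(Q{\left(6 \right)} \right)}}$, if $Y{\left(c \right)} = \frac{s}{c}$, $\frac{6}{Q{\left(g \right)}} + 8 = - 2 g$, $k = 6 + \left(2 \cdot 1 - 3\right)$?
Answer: $- \frac{3}{668} \approx -0.004491$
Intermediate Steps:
$k = 5$ ($k = 6 + \left(2 - 3\right) = 6 - 1 = 5$)
$Q{\left(g \right)} = \frac{6}{-8 - 2 g}$
$s = \frac{1}{5} \approx 0.2$
$Y{\left(c \right)} = \frac{1}{5 c}$
$\frac{1}{\left(102 - 324\right) + Y{\left(Q{\left(6 \right)} \right)}} = \frac{1}{\left(102 - 324\right) + \frac{1}{5 \left(- \frac{3}{4 + 6}\right)}} = \frac{1}{-222 + \frac{1}{5 \left(- \frac{3}{10}\right)}} = \frac{1}{-222 + \frac{1}{5} \left(- \frac{10}{3}\right)} = \frac{1}{-222 - \frac{2}{3}} = \frac{1}{- \frac{668}{3}} = - \frac{3}{668}$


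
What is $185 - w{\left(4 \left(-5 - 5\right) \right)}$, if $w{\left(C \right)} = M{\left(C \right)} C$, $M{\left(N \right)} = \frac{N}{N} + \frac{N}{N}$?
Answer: $265$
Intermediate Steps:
$M{\left(N \right)} = 2$ ($M{\left(N \right)} = 1 + 1 = 2$)
$w{\left(C \right)} = 2 C$
$185 - w{\left(4 \left(-5 - 5\right) \right)} = 185 - 2 \cdot 4 \left(-5 - 5\right) = 185 - 2 \cdot 4 \left(-10\right) = 185 - 2 \left(-40\right) = 185 - -80 = 185 + 80 = 265$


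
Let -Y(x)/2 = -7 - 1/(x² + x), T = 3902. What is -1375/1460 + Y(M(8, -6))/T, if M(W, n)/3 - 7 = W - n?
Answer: -538756775/574249536 ≈ -0.93819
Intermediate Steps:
M(W, n) = 21 - 3*n + 3*W (M(W, n) = 21 + 3*(W - n) = 21 + (-3*n + 3*W) = 21 - 3*n + 3*W)
Y(x) = 14 + 2/(x + x²) (Y(x) = -2*(-7 - 1/(x² + x)) = -2*(-7 - 1/(x + x²)) = 14 + 2/(x + x²))
-1375/1460 + Y(M(8, -6))/T = -1375/1460 + (2*(1 + 7*(21 - 3*(-6) + 3*8) + 7*(21 - 3*(-6) + 3*8)²)/((21 - 3*(-6) + 3*8)*(1 + (21 - 3*(-6) + 3*8))))/3902 = -1375*1/1460 + (2*(1 + 7*(21 + 18 + 24) + 7*(21 + 18 + 24)²)/((21 + 18 + 24)*(1 + (21 + 18 + 24))))*(1/3902) = -275/292 + (2*(1 + 7*63 + 7*63²)/(63*(1 + 63)))*(1/3902) = -275/292 + (2*(1/63)*(1 + 441 + 7*3969)/64)*(1/3902) = -275/292 + (2*(1/63)*(1/64)*(1 + 441 + 27783))*(1/3902) = -275/292 + (2*(1/63)*(1/64)*28225)*(1/3902) = -275/292 + (28225/2016)*(1/3902) = -275/292 + 28225/7866432 = -538756775/574249536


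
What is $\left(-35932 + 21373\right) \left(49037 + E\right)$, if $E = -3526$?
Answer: $-662594649$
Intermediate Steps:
$\left(-35932 + 21373\right) \left(49037 + E\right) = \left(-35932 + 21373\right) \left(49037 - 3526\right) = \left(-14559\right) 45511 = -662594649$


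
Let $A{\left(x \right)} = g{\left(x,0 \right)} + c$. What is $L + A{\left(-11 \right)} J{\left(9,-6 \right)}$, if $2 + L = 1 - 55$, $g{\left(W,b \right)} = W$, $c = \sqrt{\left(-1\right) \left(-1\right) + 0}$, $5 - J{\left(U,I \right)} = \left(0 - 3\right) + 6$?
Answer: $-76$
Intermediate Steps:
$J{\left(U,I \right)} = 2$ ($J{\left(U,I \right)} = 5 - \left(\left(0 - 3\right) + 6\right) = 5 - \left(-3 + 6\right) = 5 - 3 = 2$)
$c = 1$ ($c = \sqrt{1 + 0} = \sqrt{1} = 1$)
$L = -56$ ($L = -2 + \left(1 - 55\right) = -2 - 54 = -56$)
$A{\left(x \right)} = 1 + x$ ($A{\left(x \right)} = x + 1 = 1 + x$)
$L + A{\left(-11 \right)} J{\left(9,-6 \right)} = -56 + \left(1 - 11\right) 2 = -56 - 20 = -76$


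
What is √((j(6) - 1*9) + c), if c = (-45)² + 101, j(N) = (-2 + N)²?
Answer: 3*√237 ≈ 46.184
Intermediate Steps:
c = 2126 (c = 2025 + 101 = 2126)
√((j(6) - 1*9) + c) = √(((-2 + 6)² - 1*9) + 2126) = √((4² - 9) + 2126) = √((16 - 9) + 2126) = √(7 + 2126) = √2133 = 3*√237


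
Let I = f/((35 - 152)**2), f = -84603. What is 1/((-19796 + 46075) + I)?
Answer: 4563/119882876 ≈ 3.8062e-5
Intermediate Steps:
I = -28201/4563 (I = -84603/(35 - 152)**2 = -84603/((-117)**2) = -84603/13689 = -84603*1/13689 = -28201/4563 ≈ -6.1804)
1/((-19796 + 46075) + I) = 1/((-19796 + 46075) - 28201/4563) = 1/(26279 - 28201/4563) = 1/(119882876/4563) = 4563/119882876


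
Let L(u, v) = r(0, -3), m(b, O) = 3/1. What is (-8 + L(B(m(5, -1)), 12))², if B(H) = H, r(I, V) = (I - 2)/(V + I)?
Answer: 484/9 ≈ 53.778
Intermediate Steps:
m(b, O) = 3 (m(b, O) = 3*1 = 3)
r(I, V) = (-2 + I)/(I + V)
L(u, v) = ⅔ (L(u, v) = (-2 + 0)/(0 - 3) = -2/(-3) = -⅓*(-2) = ⅔)
(-8 + L(B(m(5, -1)), 12))² = (-8 + ⅔)² = (-22/3)² = 484/9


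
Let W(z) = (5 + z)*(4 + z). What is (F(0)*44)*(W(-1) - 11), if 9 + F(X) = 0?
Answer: -396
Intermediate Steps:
F(X) = -9 (F(X) = -9 + 0 = -9)
W(z) = (4 + z)*(5 + z)
(F(0)*44)*(W(-1) - 11) = (-9*44)*((20 + (-1)**2 + 9*(-1)) - 11) = -396*((20 + 1 - 9) - 11) = -396*(12 - 11) = -396*1 = -396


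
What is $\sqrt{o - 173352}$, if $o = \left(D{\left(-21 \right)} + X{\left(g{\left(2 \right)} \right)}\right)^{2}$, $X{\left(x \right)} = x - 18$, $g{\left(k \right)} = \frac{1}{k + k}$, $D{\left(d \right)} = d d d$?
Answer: $\frac{\sqrt{1374749593}}{4} \approx 9269.4$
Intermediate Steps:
$D{\left(d \right)} = d^{3}$ ($D{\left(d \right)} = d d^{2} = d^{3}$)
$g{\left(k \right)} = \frac{1}{2 k}$
$X{\left(x \right)} = -18 + x$
$o = \frac{1377523225}{16}$ ($o = \left(\left(-21\right)^{3} - \left(18 - \frac{1}{2 \cdot 2}\right)\right)^{2} = \left(-9261 + \left(-18 + \frac{1}{2} \cdot \frac{1}{2}\right)\right)^{2} = \left(-9261 + \left(-18 + \frac{1}{4}\right)\right)^{2} = \left(-9261 - \frac{71}{4}\right)^{2} = \left(- \frac{37115}{4}\right)^{2} = \frac{1377523225}{16} \approx 8.6095 \cdot 10^{7}$)
$\sqrt{o - 173352} = \sqrt{\frac{1377523225}{16} - 173352} = \sqrt{\frac{1374749593}{16}} = \frac{\sqrt{1374749593}}{4}$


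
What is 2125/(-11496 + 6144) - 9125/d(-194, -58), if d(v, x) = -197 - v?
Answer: 5425625/1784 ≈ 3041.3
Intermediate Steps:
2125/(-11496 + 6144) - 9125/d(-194, -58) = 2125/(-11496 + 6144) - 9125/(-197 - 1*(-194)) = 2125/(-5352) - 9125/(-197 + 194) = 2125*(-1/5352) - 9125/(-3) = -2125/5352 - 9125*(-1/3) = -2125/5352 + 9125/3 = 5425625/1784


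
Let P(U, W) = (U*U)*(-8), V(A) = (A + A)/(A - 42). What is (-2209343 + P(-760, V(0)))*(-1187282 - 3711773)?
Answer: 33461246214865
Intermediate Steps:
V(A) = 2*A/(-42 + A) (V(A) = (2*A)/(-42 + A) = 2*A/(-42 + A))
P(U, W) = -8*U**2 (P(U, W) = U**2*(-8) = -8*U**2)
(-2209343 + P(-760, V(0)))*(-1187282 - 3711773) = (-2209343 - 8*(-760)**2)*(-1187282 - 3711773) = (-2209343 - 8*577600)*(-4899055) = (-2209343 - 4620800)*(-4899055) = -6830143*(-4899055) = 33461246214865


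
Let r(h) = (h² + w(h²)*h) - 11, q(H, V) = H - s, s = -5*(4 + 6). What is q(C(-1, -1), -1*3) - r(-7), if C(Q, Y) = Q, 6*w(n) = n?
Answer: 409/6 ≈ 68.167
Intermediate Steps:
w(n) = n/6
s = -50 (s = -5*10 = -50)
q(H, V) = 50 + H (q(H, V) = H - 1*(-50) = H + 50 = 50 + H)
r(h) = -11 + h² + h³/6 (r(h) = (h² + (h²/6)*h) - 11 = (h² + h³/6) - 11 = -11 + h² + h³/6)
q(C(-1, -1), -1*3) - r(-7) = (50 - 1) - (-11 + (-7)² + (⅙)*(-7)³) = 49 - (-11 + 49 + (⅙)*(-343)) = 49 - (-11 + 49 - 343/6) = 49 - 1*(-115/6) = 49 + 115/6 = 409/6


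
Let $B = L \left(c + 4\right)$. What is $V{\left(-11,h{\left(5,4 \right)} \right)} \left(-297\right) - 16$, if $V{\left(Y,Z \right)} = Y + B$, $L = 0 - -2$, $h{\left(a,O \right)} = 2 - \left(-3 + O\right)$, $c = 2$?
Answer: $-313$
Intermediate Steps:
$h{\left(a,O \right)} = 5 - O$
$L = 2$ ($L = 0 + 2 = 2$)
$B = 12$ ($B = 2 \left(2 + 4\right) = 2 \cdot 6 = 12$)
$V{\left(Y,Z \right)} = 12 + Y$ ($V{\left(Y,Z \right)} = Y + 12 = 12 + Y$)
$V{\left(-11,h{\left(5,4 \right)} \right)} \left(-297\right) - 16 = \left(12 - 11\right) \left(-297\right) - 16 = 1 \left(-297\right) - 16 = -297 - 16 = -313$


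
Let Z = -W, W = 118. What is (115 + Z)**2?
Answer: 9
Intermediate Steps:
Z = -118 (Z = -1*118 = -118)
(115 + Z)**2 = (115 - 118)**2 = (-3)**2 = 9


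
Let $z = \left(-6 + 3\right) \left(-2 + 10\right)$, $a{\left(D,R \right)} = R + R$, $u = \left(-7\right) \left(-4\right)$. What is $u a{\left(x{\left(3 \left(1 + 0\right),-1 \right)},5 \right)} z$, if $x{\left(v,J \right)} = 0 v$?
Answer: $-6720$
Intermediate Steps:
$x{\left(v,J \right)} = 0$
$u = 28$
$a{\left(D,R \right)} = 2 R$
$z = -24$ ($z = \left(-3\right) 8 = -24$)
$u a{\left(x{\left(3 \left(1 + 0\right),-1 \right)},5 \right)} z = 28 \cdot 2 \cdot 5 \left(-24\right) = 28 \cdot 10 \left(-24\right) = 280 \left(-24\right) = -6720$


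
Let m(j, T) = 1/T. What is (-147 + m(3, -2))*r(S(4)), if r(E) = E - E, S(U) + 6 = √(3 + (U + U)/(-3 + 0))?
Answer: 0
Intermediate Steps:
S(U) = -6 + √(3 - 2*U/3) (S(U) = -6 + √(3 + (U + U)/(-3 + 0)) = -6 + √(3 + (2*U)/(-3)) = -6 + √(3 + (2*U)*(-⅓)) = -6 + √(3 - 2*U/3))
r(E) = 0
(-147 + m(3, -2))*r(S(4)) = (-147 + 1/(-2))*0 = (-147 - ½)*0 = -295/2*0 = 0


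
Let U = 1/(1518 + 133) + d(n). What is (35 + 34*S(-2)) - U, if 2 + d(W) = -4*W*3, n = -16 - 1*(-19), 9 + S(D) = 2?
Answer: -272416/1651 ≈ -165.00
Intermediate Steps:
S(D) = -7 (S(D) = -9 + 2 = -7)
n = 3 (n = -16 + 19 = 3)
d(W) = -2 - 12*W (d(W) = -2 - 4*W*3 = -2 - 12*W)
U = -62737/1651 (U = 1/(1518 + 133) + (-2 - 12*3) = 1/1651 + (-2 - 36) = 1/1651 - 38 = -62737/1651 ≈ -37.999)
(35 + 34*S(-2)) - U = (35 + 34*(-7)) - 1*(-62737/1651) = (35 - 238) + 62737/1651 = -203 + 62737/1651 = -272416/1651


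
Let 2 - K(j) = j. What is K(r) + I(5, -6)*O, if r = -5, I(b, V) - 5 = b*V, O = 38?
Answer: -943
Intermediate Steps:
I(b, V) = 5 + V*b (I(b, V) = 5 + b*V = 5 + V*b)
K(j) = 2 - j
K(r) + I(5, -6)*O = (2 - 1*(-5)) + (5 - 6*5)*38 = (2 + 5) + (5 - 30)*38 = 7 - 25*38 = 7 - 950 = -943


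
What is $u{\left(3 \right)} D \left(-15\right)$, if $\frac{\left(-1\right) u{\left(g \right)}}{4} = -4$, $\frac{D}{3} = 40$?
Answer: $-28800$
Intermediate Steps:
$D = 120$ ($D = 3 \cdot 40 = 120$)
$u{\left(g \right)} = 16$ ($u{\left(g \right)} = \left(-4\right) \left(-4\right) = 16$)
$u{\left(3 \right)} D \left(-15\right) = 16 \cdot 120 \left(-15\right) = 1920 \left(-15\right) = -28800$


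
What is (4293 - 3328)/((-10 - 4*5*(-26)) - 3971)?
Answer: -965/3461 ≈ -0.27882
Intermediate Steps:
(4293 - 3328)/((-10 - 4*5*(-26)) - 3971) = 965/((-10 - 20*(-26)) - 3971) = 965/((-10 + 520) - 3971) = 965/(510 - 3971) = 965/(-3461) = 965*(-1/3461) = -965/3461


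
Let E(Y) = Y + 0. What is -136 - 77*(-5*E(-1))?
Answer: -521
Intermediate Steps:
E(Y) = Y
-136 - 77*(-5*E(-1)) = -136 - 77*(-5*(-1)) = -136 - 385 = -521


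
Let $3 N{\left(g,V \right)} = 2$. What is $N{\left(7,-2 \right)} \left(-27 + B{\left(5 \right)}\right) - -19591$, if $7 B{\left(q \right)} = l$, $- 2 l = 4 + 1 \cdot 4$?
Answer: $\frac{411025}{21} \approx 19573.0$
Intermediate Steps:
$N{\left(g,V \right)} = \frac{2}{3}$ ($N{\left(g,V \right)} = \frac{1}{3} \cdot 2 = \frac{2}{3}$)
$l = -4$ ($l = - \frac{4 + 1 \cdot 4}{2} = - \frac{4 + 4}{2} = \left(- \frac{1}{2}\right) 8 = -4$)
$B{\left(q \right)} = - \frac{4}{7}$ ($B{\left(q \right)} = \frac{1}{7} \left(-4\right) = - \frac{4}{7}$)
$N{\left(7,-2 \right)} \left(-27 + B{\left(5 \right)}\right) - -19591 = \frac{2 \left(-27 - \frac{4}{7}\right)}{3} - -19591 = \frac{2}{3} \left(- \frac{193}{7}\right) + 19591 = - \frac{386}{21} + 19591 = \frac{411025}{21}$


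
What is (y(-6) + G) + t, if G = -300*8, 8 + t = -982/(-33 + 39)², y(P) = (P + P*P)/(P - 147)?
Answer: -745255/306 ≈ -2435.5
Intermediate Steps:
y(P) = (P + P²)/(-147 + P)
t = -635/18 (t = -8 - 982/(-33 + 39)² = -8 - 982/(6²) = -8 - 982/36 = -8 - 982*1/36 = -8 - 491/18 = -635/18 ≈ -35.278)
G = -2400
(y(-6) + G) + t = (-6*(1 - 6)/(-147 - 6) - 2400) - 635/18 = (-6*(-5)/(-153) - 2400) - 635/18 = (-6*(-1/153)*(-5) - 2400) - 635/18 = (-10/51 - 2400) - 635/18 = -122410/51 - 635/18 = -745255/306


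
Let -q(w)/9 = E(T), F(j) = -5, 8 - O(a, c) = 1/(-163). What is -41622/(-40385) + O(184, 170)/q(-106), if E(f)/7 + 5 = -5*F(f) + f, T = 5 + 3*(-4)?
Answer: 611523301/599030705 ≈ 1.0209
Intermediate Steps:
O(a, c) = 1305/163 (O(a, c) = 8 - 1/(-163) = 8 - 1*(-1/163) = 8 + 1/163 = 1305/163)
T = -7 (T = 5 - 12 = -7)
E(f) = 140 + 7*f (E(f) = -35 + 7*(-5*(-5) + f) = -35 + 7*(25 + f) = -35 + (175 + 7*f) = 140 + 7*f)
q(w) = -819 (q(w) = -9*(140 + 7*(-7)) = -9*(140 - 49) = -9*91 = -819)
-41622/(-40385) + O(184, 170)/q(-106) = -41622/(-40385) + (1305/163)/(-819) = -41622*(-1/40385) + (1305/163)*(-1/819) = 41622/40385 - 145/14833 = 611523301/599030705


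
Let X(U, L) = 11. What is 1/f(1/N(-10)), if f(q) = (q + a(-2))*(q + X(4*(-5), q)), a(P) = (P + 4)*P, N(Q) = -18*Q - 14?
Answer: -27556/1211301 ≈ -0.022749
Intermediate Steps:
N(Q) = -14 - 18*Q
a(P) = P*(4 + P) (a(P) = (4 + P)*P = P*(4 + P))
f(q) = (-4 + q)*(11 + q) (f(q) = (q - 2*(4 - 2))*(q + 11) = (q - 2*2)*(11 + q) = (q - 4)*(11 + q) = (-4 + q)*(11 + q))
1/f(1/N(-10)) = 1/(-44 + (1/(-14 - 18*(-10)))² + 7/(-14 - 18*(-10))) = 1/(-44 + (1/(-14 + 180))² + 7/(-14 + 180)) = 1/(-44 + (1/166)² + 7/166) = 1/(-44 + (1/166)² + 7*(1/166)) = 1/(-44 + 1/27556 + 7/166) = 1/(-1211301/27556) = -27556/1211301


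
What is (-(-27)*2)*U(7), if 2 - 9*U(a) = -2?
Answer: 24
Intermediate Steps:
U(a) = 4/9 (U(a) = 2/9 - ⅑*(-2) = 2/9 + 2/9 = 4/9)
(-(-27)*2)*U(7) = -(-27)*2*(4/9) = -9*(-6)*(4/9) = 54*(4/9) = 24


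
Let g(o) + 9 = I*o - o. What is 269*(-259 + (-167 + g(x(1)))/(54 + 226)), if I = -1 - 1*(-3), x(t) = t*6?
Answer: -1955361/28 ≈ -69834.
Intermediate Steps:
x(t) = 6*t
I = 2 (I = -1 + 3 = 2)
g(o) = -9 + o (g(o) = -9 + (2*o - o) = -9 + o)
269*(-259 + (-167 + g(x(1)))/(54 + 226)) = 269*(-259 + (-167 + (-9 + 6*1))/(54 + 226)) = 269*(-259 + (-167 + (-9 + 6))/280) = 269*(-259 + (-167 - 3)*(1/280)) = 269*(-259 - 170*1/280) = 269*(-259 - 17/28) = 269*(-7269/28) = -1955361/28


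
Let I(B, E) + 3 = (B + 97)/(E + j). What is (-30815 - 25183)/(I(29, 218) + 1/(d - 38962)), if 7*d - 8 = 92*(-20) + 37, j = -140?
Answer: 199849974246/4941613 ≈ 40442.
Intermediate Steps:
d = -1795/7 (d = 8/7 + (92*(-20) + 37)/7 = 8/7 + (-1840 + 37)/7 = 8/7 + (⅐)*(-1803) = 8/7 - 1803/7 = -1795/7 ≈ -256.43)
I(B, E) = -3 + (97 + B)/(-140 + E) (I(B, E) = -3 + (B + 97)/(E - 140) = -3 + (97 + B)/(-140 + E))
(-30815 - 25183)/(I(29, 218) + 1/(d - 38962)) = (-30815 - 25183)/((517 + 29 - 3*218)/(-140 + 218) + 1/(-1795/7 - 38962)) = -55998/((517 + 29 - 654)/78 + 1/(-274529/7)) = -55998/((1/78)*(-108) - 7/274529) = -55998/(-18/13 - 7/274529) = -55998/(-4941613/3568877) = -55998*(-3568877/4941613) = 199849974246/4941613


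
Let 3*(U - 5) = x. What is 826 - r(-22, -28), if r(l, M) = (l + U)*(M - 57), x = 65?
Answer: 3668/3 ≈ 1222.7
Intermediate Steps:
U = 80/3 (U = 5 + (⅓)*65 = 5 + 65/3 = 80/3 ≈ 26.667)
r(l, M) = (-57 + M)*(80/3 + l) (r(l, M) = (l + 80/3)*(M - 57) = (80/3 + l)*(-57 + M) = (-57 + M)*(80/3 + l))
826 - r(-22, -28) = 826 - (-1520 - 57*(-22) + (80/3)*(-28) - 28*(-22)) = 826 - (-1520 + 1254 - 2240/3 + 616) = 826 - 1*(-1190/3) = 826 + 1190/3 = 3668/3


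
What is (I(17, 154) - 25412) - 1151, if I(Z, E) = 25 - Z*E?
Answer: -29156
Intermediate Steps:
I(Z, E) = 25 - E*Z
(I(17, 154) - 25412) - 1151 = ((25 - 1*154*17) - 25412) - 1151 = ((25 - 2618) - 25412) - 1151 = (-2593 - 25412) - 1151 = -28005 - 1151 = -29156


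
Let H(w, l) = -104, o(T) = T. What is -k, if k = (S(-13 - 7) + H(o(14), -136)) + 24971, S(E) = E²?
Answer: -25267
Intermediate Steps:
k = 25267 (k = ((-13 - 7)² - 104) + 24971 = ((-20)² - 104) + 24971 = (400 - 104) + 24971 = 296 + 24971 = 25267)
-k = -1*25267 = -25267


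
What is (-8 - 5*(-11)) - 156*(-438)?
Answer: 68375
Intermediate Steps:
(-8 - 5*(-11)) - 156*(-438) = (-8 + 55) + 68328 = 47 + 68328 = 68375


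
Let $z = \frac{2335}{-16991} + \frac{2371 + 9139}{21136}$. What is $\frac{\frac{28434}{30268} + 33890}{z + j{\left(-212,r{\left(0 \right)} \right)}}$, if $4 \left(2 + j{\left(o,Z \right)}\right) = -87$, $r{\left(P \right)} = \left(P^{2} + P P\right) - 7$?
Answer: $- \frac{6578411636441684}{4530972762365} \approx -1451.9$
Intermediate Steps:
$r{\left(P \right)} = -7 + 2 P^{2}$ ($r{\left(P \right)} = \left(P^{2} + P^{2}\right) - 7 = 2 P^{2} - 7 = -7 + 2 P^{2}$)
$z = \frac{73106925}{179560888}$ ($z = 2335 \left(- \frac{1}{16991}\right) + 11510 \cdot \frac{1}{21136} = - \frac{2335}{16991} + \frac{5755}{10568} = \frac{73106925}{179560888} \approx 0.40714$)
$j{\left(o,Z \right)} = - \frac{95}{4}$ ($j{\left(o,Z \right)} = -2 + \frac{1}{4} \left(-87\right) = -2 - \frac{87}{4} = - \frac{95}{4}$)
$\frac{\frac{28434}{30268} + 33890}{z + j{\left(-212,r{\left(0 \right)} \right)}} = \frac{\frac{28434}{30268} + 33890}{\frac{73106925}{179560888} - \frac{95}{4}} = \frac{28434 \cdot \frac{1}{30268} + 33890}{- \frac{4191464165}{179560888}} = \left(\frac{2031}{2162} + 33890\right) \left(- \frac{179560888}{4191464165}\right) = \frac{73272211}{2162} \left(- \frac{179560888}{4191464165}\right) = - \frac{6578411636441684}{4530972762365}$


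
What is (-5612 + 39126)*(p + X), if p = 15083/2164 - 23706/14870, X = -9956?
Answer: -2682778554690039/8044670 ≈ -3.3349e+8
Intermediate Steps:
p = 86492213/16089340 (p = 15083*(1/2164) - 23706*1/14870 = 15083/2164 - 11853/7435 = 86492213/16089340 ≈ 5.3757)
(-5612 + 39126)*(p + X) = (-5612 + 39126)*(86492213/16089340 - 9956) = 33514*(-160098976827/16089340) = -2682778554690039/8044670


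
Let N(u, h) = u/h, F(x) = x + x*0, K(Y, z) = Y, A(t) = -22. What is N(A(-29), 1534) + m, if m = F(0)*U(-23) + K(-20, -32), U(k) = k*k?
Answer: -15351/767 ≈ -20.014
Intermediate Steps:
U(k) = k²
F(x) = x (F(x) = x + 0 = x)
m = -20 (m = 0*(-23)² - 20 = 0*529 - 20 = 0 - 20 = -20)
N(A(-29), 1534) + m = -22/1534 - 20 = -22*1/1534 - 20 = -11/767 - 20 = -15351/767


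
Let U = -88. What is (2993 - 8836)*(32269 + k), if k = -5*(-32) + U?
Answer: -188968463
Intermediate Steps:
k = 72 (k = -5*(-32) - 88 = 160 - 88 = 72)
(2993 - 8836)*(32269 + k) = (2993 - 8836)*(32269 + 72) = -5843*32341 = -188968463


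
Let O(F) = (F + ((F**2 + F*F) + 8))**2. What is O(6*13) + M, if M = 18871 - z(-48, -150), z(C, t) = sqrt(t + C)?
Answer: 150179387 - 3*I*sqrt(22) ≈ 1.5018e+8 - 14.071*I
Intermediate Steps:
O(F) = (8 + F + 2*F**2)**2 (O(F) = (F + ((F**2 + F**2) + 8))**2 = (F + (2*F**2 + 8))**2 = (F + (8 + 2*F**2))**2 = (8 + F + 2*F**2)**2)
z(C, t) = sqrt(C + t)
M = 18871 - 3*I*sqrt(22) (M = 18871 - sqrt(-48 - 150) = 18871 - sqrt(-198) = 18871 - 3*I*sqrt(22) ≈ 18871.0 - 14.071*I)
O(6*13) + M = (8 + 6*13 + 2*(6*13)**2)**2 + (18871 - 3*I*sqrt(22)) = (8 + 78 + 2*78**2)**2 + (18871 - 3*I*sqrt(22)) = (8 + 78 + 2*6084)**2 + (18871 - 3*I*sqrt(22)) = (8 + 78 + 12168)**2 + (18871 - 3*I*sqrt(22)) = 12254**2 + (18871 - 3*I*sqrt(22)) = 150160516 + (18871 - 3*I*sqrt(22)) = 150179387 - 3*I*sqrt(22)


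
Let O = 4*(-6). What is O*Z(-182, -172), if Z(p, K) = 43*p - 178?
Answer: 192096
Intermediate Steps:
Z(p, K) = -178 + 43*p
O = -24
O*Z(-182, -172) = -24*(-178 + 43*(-182)) = -24*(-178 - 7826) = -24*(-8004) = 192096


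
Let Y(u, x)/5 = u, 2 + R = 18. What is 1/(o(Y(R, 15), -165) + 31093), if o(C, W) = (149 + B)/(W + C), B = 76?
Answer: 17/528536 ≈ 3.2164e-5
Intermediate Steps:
R = 16 (R = -2 + 18 = 16)
Y(u, x) = 5*u
o(C, W) = 225/(C + W) (o(C, W) = (149 + 76)/(W + C) = 225/(C + W))
1/(o(Y(R, 15), -165) + 31093) = 1/(225/(5*16 - 165) + 31093) = 1/(225/(80 - 165) + 31093) = 1/(225/(-85) + 31093) = 1/(225*(-1/85) + 31093) = 1/(-45/17 + 31093) = 1/(528536/17) = 17/528536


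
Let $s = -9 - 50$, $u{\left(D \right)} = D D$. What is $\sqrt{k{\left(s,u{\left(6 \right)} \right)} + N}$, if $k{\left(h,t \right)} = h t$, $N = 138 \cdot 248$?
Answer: $10 \sqrt{321} \approx 179.16$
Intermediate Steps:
$u{\left(D \right)} = D^{2}$
$N = 34224$
$s = -59$ ($s = -9 - 50 = -59$)
$\sqrt{k{\left(s,u{\left(6 \right)} \right)} + N} = \sqrt{- 59 \cdot 6^{2} + 34224} = \sqrt{\left(-59\right) 36 + 34224} = \sqrt{-2124 + 34224} = \sqrt{32100} = 10 \sqrt{321}$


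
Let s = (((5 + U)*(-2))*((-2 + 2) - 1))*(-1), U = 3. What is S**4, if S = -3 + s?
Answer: 130321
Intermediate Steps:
s = -16 (s = (((5 + 3)*(-2))*((-2 + 2) - 1))*(-1) = ((8*(-2))*(0 - 1))*(-1) = -16*(-1)*(-1) = 16*(-1) = -16)
S = -19 (S = -3 - 16 = -19)
S**4 = (-19)**4 = 130321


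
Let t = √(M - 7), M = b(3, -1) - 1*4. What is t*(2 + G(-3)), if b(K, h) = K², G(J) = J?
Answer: -I*√2 ≈ -1.4142*I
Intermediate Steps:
M = 5 (M = 3² - 1*4 = 9 - 4 = 5)
t = I*√2 (t = √(5 - 7) = √(-2) = I*√2 ≈ 1.4142*I)
t*(2 + G(-3)) = (I*√2)*(2 - 3) = (I*√2)*(-1) = -I*√2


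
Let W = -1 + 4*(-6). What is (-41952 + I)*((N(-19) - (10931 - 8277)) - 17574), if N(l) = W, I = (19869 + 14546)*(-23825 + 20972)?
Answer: 1989410610591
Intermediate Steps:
I = -98185995 (I = 34415*(-2853) = -98185995)
W = -25 (W = -1 - 24 = -25)
N(l) = -25
(-41952 + I)*((N(-19) - (10931 - 8277)) - 17574) = (-41952 - 98185995)*((-25 - (10931 - 8277)) - 17574) = -98227947*((-25 - 1*2654) - 17574) = -98227947*((-25 - 2654) - 17574) = -98227947*(-2679 - 17574) = -98227947*(-20253) = 1989410610591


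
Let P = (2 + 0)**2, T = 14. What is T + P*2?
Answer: 22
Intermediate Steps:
P = 4 (P = 2**2 = 4)
T + P*2 = 14 + 4*2 = 14 + 8 = 22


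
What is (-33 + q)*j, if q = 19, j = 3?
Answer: -42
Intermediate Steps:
(-33 + q)*j = (-33 + 19)*3 = -14*3 = -42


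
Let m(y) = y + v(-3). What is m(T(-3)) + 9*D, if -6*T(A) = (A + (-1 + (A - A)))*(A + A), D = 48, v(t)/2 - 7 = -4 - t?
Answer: 440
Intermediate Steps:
v(t) = 6 - 2*t (v(t) = 14 + 2*(-4 - t) = 14 + (-8 - 2*t) = 6 - 2*t)
T(A) = -A*(-1 + A)/3 (T(A) = -(A + (-1 + (A - A)))*(A + A)/6 = -(A + (-1 + 0))*2*A/6 = -(A - 1)*2*A/6 = -(-1 + A)*2*A/6 = -A*(-1 + A)/3)
m(y) = 12 + y (m(y) = y + (6 - 2*(-3)) = y + (6 + 6) = y + 12 = 12 + y)
m(T(-3)) + 9*D = (12 + (⅓)*(-3)*(1 - 1*(-3))) + 9*48 = (12 + (⅓)*(-3)*(1 + 3)) + 432 = (12 + (⅓)*(-3)*4) + 432 = (12 - 4) + 432 = 8 + 432 = 440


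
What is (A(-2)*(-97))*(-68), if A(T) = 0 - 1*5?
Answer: -32980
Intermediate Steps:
A(T) = -5 (A(T) = 0 - 5 = -5)
(A(-2)*(-97))*(-68) = -5*(-97)*(-68) = 485*(-68) = -32980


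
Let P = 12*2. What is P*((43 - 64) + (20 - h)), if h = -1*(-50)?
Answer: -1224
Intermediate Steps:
h = 50
P = 24
P*((43 - 64) + (20 - h)) = 24*((43 - 64) + (20 - 1*50)) = 24*(-21 + (20 - 50)) = 24*(-21 - 30) = 24*(-51) = -1224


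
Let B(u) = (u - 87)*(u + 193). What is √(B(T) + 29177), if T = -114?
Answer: √13298 ≈ 115.32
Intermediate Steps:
B(u) = (-87 + u)*(193 + u)
√(B(T) + 29177) = √((-16791 + (-114)² + 106*(-114)) + 29177) = √((-16791 + 12996 - 12084) + 29177) = √(-15879 + 29177) = √13298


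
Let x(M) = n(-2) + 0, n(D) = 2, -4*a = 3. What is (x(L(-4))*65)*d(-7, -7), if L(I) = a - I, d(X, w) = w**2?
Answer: 6370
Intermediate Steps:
a = -3/4 (a = -1/4*3 = -3/4 ≈ -0.75000)
L(I) = -3/4 - I
x(M) = 2 (x(M) = 2 + 0 = 2)
(x(L(-4))*65)*d(-7, -7) = (2*65)*(-7)**2 = 130*49 = 6370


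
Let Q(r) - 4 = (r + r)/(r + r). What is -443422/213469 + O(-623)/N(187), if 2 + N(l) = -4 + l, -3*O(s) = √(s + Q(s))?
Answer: -443422/213469 - I*√618/543 ≈ -2.0772 - 0.045782*I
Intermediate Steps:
Q(r) = 5 (Q(r) = 4 + (r + r)/(r + r) = 4 + (2*r)/((2*r)) = 4 + (2*r)*(1/(2*r)) = 4 + 1 = 5)
O(s) = -√(5 + s)/3 (O(s) = -√(s + 5)/3 = -√(5 + s)/3)
N(l) = -6 + l (N(l) = -2 + (-4 + l) = -6 + l)
-443422/213469 + O(-623)/N(187) = -443422/213469 + (-√(5 - 623)/3)/(-6 + 187) = -443422*1/213469 - I*√618/3/181 = -443422/213469 - I*√618/3*(1/181) = -443422/213469 - I*√618/543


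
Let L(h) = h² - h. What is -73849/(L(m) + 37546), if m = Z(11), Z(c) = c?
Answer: -73849/37656 ≈ -1.9611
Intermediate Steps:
m = 11
-73849/(L(m) + 37546) = -73849/(11*(-1 + 11) + 37546) = -73849/(11*10 + 37546) = -73849/(110 + 37546) = -73849/37656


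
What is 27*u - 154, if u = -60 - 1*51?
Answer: -3151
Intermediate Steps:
u = -111 (u = -60 - 51 = -111)
27*u - 154 = 27*(-111) - 154 = -2997 - 154 = -3151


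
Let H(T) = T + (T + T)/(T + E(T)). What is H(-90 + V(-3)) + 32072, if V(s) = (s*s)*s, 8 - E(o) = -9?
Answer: 1597867/50 ≈ 31957.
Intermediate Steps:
E(o) = 17 (E(o) = 8 - 1*(-9) = 8 + 9 = 17)
V(s) = s³ (V(s) = s²*s = s³)
H(T) = T + 2*T/(17 + T) (H(T) = T + (T + T)/(T + 17) = T + (2*T)/(17 + T) = T + 2*T/(17 + T))
H(-90 + V(-3)) + 32072 = (-90 + (-3)³)*(19 + (-90 + (-3)³))/(17 + (-90 + (-3)³)) + 32072 = (-90 - 27)*(19 + (-90 - 27))/(17 + (-90 - 27)) + 32072 = -117*(19 - 117)/(17 - 117) + 32072 = -117*(-98)/(-100) + 32072 = -117*(-1/100)*(-98) + 32072 = -5733/50 + 32072 = 1597867/50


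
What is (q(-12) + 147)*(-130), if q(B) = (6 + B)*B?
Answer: -28470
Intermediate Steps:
q(B) = B*(6 + B)
(q(-12) + 147)*(-130) = (-12*(6 - 12) + 147)*(-130) = (-12*(-6) + 147)*(-130) = (72 + 147)*(-130) = 219*(-130) = -28470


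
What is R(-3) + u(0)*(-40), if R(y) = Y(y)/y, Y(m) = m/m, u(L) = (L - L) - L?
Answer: -⅓ ≈ -0.33333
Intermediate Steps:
u(L) = -L (u(L) = 0 - L = -L)
Y(m) = 1
R(y) = 1/y
R(-3) + u(0)*(-40) = 1/(-3) - 1*0*(-40) = -⅓ + 0*(-40) = -⅓ + 0 = -⅓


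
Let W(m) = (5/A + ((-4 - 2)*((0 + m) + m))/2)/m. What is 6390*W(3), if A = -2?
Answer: -43665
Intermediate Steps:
W(m) = (-5/2 - 6*m)/m (W(m) = (5/(-2) + ((-4 - 2)*((0 + m) + m))/2)/m = (5*(-1/2) - 6*(m + m)*(1/2))/m = (-5/2 - 12*m*(1/2))/m = (-5/2 - 6*m)/m)
6390*W(3) = 6390*(-6 - 5/2/3) = 6390*(-6 - 5/2*1/3) = 6390*(-6 - 5/6) = 6390*(-41/6) = -43665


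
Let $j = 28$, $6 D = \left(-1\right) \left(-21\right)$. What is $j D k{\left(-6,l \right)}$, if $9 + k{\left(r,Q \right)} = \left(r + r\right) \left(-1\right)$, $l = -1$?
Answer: $294$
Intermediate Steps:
$D = \frac{7}{2}$ ($D = \frac{\left(-1\right) \left(-21\right)}{6} = \frac{1}{6} \cdot 21 = \frac{7}{2} \approx 3.5$)
$k{\left(r,Q \right)} = -9 - 2 r$ ($k{\left(r,Q \right)} = -9 + \left(r + r\right) \left(-1\right) = -9 + 2 r \left(-1\right) = -9 - 2 r$)
$j D k{\left(-6,l \right)} = 28 \cdot \frac{7}{2} \left(-9 - -12\right) = 98 \left(-9 + 12\right) = 98 \cdot 3 = 294$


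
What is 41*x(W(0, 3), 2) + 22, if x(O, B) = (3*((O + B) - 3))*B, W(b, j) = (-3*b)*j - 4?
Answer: -1208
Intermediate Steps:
W(b, j) = -4 - 3*b*j (W(b, j) = -3*b*j - 4 = -4 - 3*b*j)
x(O, B) = B*(-9 + 3*B + 3*O) (x(O, B) = (3*((B + O) - 3))*B = (3*(-3 + B + O))*B = (-9 + 3*B + 3*O)*B = B*(-9 + 3*B + 3*O))
41*x(W(0, 3), 2) + 22 = 41*(3*2*(-3 + 2 + (-4 - 3*0*3))) + 22 = 41*(3*2*(-3 + 2 + (-4 + 0))) + 22 = 41*(3*2*(-3 + 2 - 4)) + 22 = 41*(3*2*(-5)) + 22 = 41*(-30) + 22 = -1230 + 22 = -1208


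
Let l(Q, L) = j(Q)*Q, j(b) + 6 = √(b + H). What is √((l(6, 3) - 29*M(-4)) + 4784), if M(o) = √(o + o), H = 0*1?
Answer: √(4748 + 6*√6 - 58*I*√2) ≈ 69.015 - 0.5943*I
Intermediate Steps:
H = 0
j(b) = -6 + √b (j(b) = -6 + √(b + 0) = -6 + √b)
M(o) = √2*√o (M(o) = √(2*o) = √2*√o)
l(Q, L) = Q*(-6 + √Q) (l(Q, L) = (-6 + √Q)*Q = Q*(-6 + √Q))
√((l(6, 3) - 29*M(-4)) + 4784) = √((6*(-6 + √6) - 29*√2*√(-4)) + 4784) = √(((-36 + 6*√6) - 29*√2*2*I) + 4784) = √(((-36 + 6*√6) - 58*I*√2) + 4784) = √((-36 + 6*√6 - 58*I*√2) + 4784) = √(4748 + 6*√6 - 58*I*√2)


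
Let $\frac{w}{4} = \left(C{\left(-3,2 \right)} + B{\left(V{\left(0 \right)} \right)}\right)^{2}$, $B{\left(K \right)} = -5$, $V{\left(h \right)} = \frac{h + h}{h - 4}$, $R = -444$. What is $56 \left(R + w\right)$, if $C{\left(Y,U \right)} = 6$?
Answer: $-24640$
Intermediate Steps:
$V{\left(h \right)} = \frac{2 h}{-4 + h}$
$w = 4$ ($w = 4 \left(6 - 5\right)^{2} = 4 \cdot 1^{2} = 4 \cdot 1 = 4$)
$56 \left(R + w\right) = 56 \left(-444 + 4\right) = 56 \left(-440\right) = -24640$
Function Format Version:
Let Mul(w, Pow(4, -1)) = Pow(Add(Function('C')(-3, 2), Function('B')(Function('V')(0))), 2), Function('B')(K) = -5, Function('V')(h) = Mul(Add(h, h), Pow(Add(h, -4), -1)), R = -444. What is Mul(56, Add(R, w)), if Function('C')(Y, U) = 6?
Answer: -24640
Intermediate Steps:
Function('V')(h) = Mul(2, h, Pow(Add(-4, h), -1)) (Function('V')(h) = Mul(Mul(2, h), Pow(Add(-4, h), -1)) = Mul(2, h, Pow(Add(-4, h), -1)))
w = 4 (w = Mul(4, Pow(Add(6, -5), 2)) = Mul(4, Pow(1, 2)) = Mul(4, 1) = 4)
Mul(56, Add(R, w)) = Mul(56, Add(-444, 4)) = Mul(56, -440) = -24640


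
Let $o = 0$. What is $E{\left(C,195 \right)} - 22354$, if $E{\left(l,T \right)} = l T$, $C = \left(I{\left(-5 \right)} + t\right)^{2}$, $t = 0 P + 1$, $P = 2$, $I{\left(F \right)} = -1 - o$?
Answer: $-22354$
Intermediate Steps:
$I{\left(F \right)} = -1$ ($I{\left(F \right)} = -1 - 0 = -1 + 0 = -1$)
$t = 1$ ($t = 0 \cdot 2 + 1 = 0 + 1 = 1$)
$C = 0$ ($C = \left(-1 + 1\right)^{2} = 0^{2} = 0$)
$E{\left(l,T \right)} = T l$
$E{\left(C,195 \right)} - 22354 = 195 \cdot 0 - 22354 = 0 - 22354 = -22354$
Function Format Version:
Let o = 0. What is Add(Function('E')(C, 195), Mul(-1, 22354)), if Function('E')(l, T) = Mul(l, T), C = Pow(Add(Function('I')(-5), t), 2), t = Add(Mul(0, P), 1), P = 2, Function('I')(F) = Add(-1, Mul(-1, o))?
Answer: -22354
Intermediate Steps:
Function('I')(F) = -1 (Function('I')(F) = Add(-1, Mul(-1, 0)) = Add(-1, 0) = -1)
t = 1 (t = Add(Mul(0, 2), 1) = Add(0, 1) = 1)
C = 0 (C = Pow(Add(-1, 1), 2) = Pow(0, 2) = 0)
Function('E')(l, T) = Mul(T, l)
Add(Function('E')(C, 195), Mul(-1, 22354)) = Add(Mul(195, 0), Mul(-1, 22354)) = Add(0, -22354) = -22354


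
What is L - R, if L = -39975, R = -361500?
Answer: 321525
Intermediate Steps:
L - R = -39975 - 1*(-361500) = -39975 + 361500 = 321525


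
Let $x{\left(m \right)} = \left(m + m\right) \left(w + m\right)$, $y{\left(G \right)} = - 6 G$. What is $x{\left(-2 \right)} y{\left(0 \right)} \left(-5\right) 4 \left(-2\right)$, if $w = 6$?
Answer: $0$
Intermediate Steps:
$x{\left(m \right)} = 2 m \left(6 + m\right)$ ($x{\left(m \right)} = \left(m + m\right) \left(6 + m\right) = 2 m \left(6 + m\right)$)
$x{\left(-2 \right)} y{\left(0 \right)} \left(-5\right) 4 \left(-2\right) = 2 \left(-2\right) \left(6 - 2\right) \left(\left(-6\right) 0\right) \left(-5\right) 4 \left(-2\right) = 2 \left(-2\right) 4 \cdot 0 \left(\left(-20\right) \left(-2\right)\right) = \left(-16\right) 0 \cdot 40 = 0 \cdot 40 = 0$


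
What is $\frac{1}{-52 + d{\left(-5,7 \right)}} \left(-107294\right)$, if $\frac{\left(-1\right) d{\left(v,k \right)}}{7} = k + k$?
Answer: $\frac{53647}{75} \approx 715.29$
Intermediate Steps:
$d{\left(v,k \right)} = - 14 k$ ($d{\left(v,k \right)} = - 7 \left(k + k\right) = - 7 \cdot 2 k = - 14 k$)
$\frac{1}{-52 + d{\left(-5,7 \right)}} \left(-107294\right) = \frac{1}{-52 - 98} \left(-107294\right) = \frac{1}{-150} \left(-107294\right) = \left(- \frac{1}{150}\right) \left(-107294\right) = \frac{53647}{75}$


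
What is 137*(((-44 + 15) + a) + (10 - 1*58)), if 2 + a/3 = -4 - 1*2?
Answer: -13837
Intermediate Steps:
a = -24 (a = -6 + 3*(-4 - 1*2) = -6 + 3*(-4 - 2) = -6 + 3*(-6) = -6 - 18 = -24)
137*(((-44 + 15) + a) + (10 - 1*58)) = 137*(((-44 + 15) - 24) + (10 - 1*58)) = 137*((-29 - 24) + (10 - 58)) = 137*(-53 - 48) = 137*(-101) = -13837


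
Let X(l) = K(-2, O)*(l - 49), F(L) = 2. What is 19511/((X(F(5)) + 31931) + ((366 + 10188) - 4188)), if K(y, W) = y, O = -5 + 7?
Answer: 19511/38391 ≈ 0.50822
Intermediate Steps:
O = 2
X(l) = 98 - 2*l (X(l) = -2*(l - 49) = -2*(-49 + l) = 98 - 2*l)
19511/((X(F(5)) + 31931) + ((366 + 10188) - 4188)) = 19511/(((98 - 2*2) + 31931) + ((366 + 10188) - 4188)) = 19511/(((98 - 4) + 31931) + (10554 - 4188)) = 19511/((94 + 31931) + 6366) = 19511/(32025 + 6366) = 19511/38391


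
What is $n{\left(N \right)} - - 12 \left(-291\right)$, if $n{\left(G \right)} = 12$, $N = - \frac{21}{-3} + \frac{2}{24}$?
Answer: $-3480$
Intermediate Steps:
$N = \frac{85}{12}$ ($N = \left(-21\right) \left(- \frac{1}{3}\right) + 2 \cdot \frac{1}{24} = 7 + \frac{1}{12} = \frac{85}{12} \approx 7.0833$)
$n{\left(N \right)} - - 12 \left(-291\right) = 12 - - 12 \left(-291\right) = 12 - \left(-1\right) \left(-3492\right) = 12 - 3492 = -3480$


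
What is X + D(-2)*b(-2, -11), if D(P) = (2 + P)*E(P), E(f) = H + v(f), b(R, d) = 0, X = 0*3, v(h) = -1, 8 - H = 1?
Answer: 0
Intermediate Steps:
H = 7 (H = 8 - 1*1 = 8 - 1 = 7)
X = 0
E(f) = 6 (E(f) = 7 - 1 = 6)
D(P) = 12 + 6*P (D(P) = (2 + P)*6 = 12 + 6*P)
X + D(-2)*b(-2, -11) = 0 + (12 + 6*(-2))*0 = 0 + (12 - 12)*0 = 0 + 0*0 = 0 + 0 = 0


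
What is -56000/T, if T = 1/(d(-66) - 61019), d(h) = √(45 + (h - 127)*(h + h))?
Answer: 3417064000 - 56000*√25521 ≈ 3.4081e+9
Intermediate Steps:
d(h) = √(45 + 2*h*(-127 + h)) (d(h) = √(45 + (-127 + h)*(2*h)) = √(45 + 2*h*(-127 + h)))
T = 1/(-61019 + √25521) (T = 1/(√(45 - 254*(-66) + 2*(-66)²) - 61019) = 1/(√(45 + 16764 + 2*4356) - 61019) = 1/(√(45 + 16764 + 8712) - 61019) = 1/(√25521 - 61019) = 1/(-61019 + √25521) ≈ -1.6431e-5)
-56000/T = -56000/(-61019/3723292840 - √25521/3723292840)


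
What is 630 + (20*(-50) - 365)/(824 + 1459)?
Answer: 478975/761 ≈ 629.40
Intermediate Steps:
630 + (20*(-50) - 365)/(824 + 1459) = 630 + (-1000 - 365)/2283 = 630 - 1365*1/2283 = 630 - 455/761 = 478975/761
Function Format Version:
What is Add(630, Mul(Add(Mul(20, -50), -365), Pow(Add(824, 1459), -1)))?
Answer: Rational(478975, 761) ≈ 629.40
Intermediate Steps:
Add(630, Mul(Add(Mul(20, -50), -365), Pow(Add(824, 1459), -1))) = Add(630, Mul(Add(-1000, -365), Pow(2283, -1))) = Add(630, Mul(-1365, Rational(1, 2283))) = Add(630, Rational(-455, 761)) = Rational(478975, 761)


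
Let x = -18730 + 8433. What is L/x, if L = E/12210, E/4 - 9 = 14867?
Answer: -29752/62863185 ≈ -0.00047328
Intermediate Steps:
E = 59504 (E = 36 + 4*14867 = 36 + 59468 = 59504)
L = 29752/6105 (L = 59504/12210 = 59504*(1/12210) = 29752/6105 ≈ 4.8734)
x = -10297
L/x = (29752/6105)/(-10297) = (29752/6105)*(-1/10297) = -29752/62863185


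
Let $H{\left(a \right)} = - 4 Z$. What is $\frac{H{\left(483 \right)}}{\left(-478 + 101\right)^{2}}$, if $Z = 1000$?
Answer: $- \frac{4000}{142129} \approx -0.028143$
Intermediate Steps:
$H{\left(a \right)} = -4000$ ($H{\left(a \right)} = \left(-4\right) 1000 = -4000$)
$\frac{H{\left(483 \right)}}{\left(-478 + 101\right)^{2}} = - \frac{4000}{\left(-478 + 101\right)^{2}} = - \frac{4000}{\left(-377\right)^{2}} = - \frac{4000}{142129}$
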